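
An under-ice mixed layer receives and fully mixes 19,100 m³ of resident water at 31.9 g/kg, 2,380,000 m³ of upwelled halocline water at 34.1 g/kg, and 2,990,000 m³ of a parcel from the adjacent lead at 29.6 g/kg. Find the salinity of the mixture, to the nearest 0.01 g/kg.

31.60 g/kg

Total salt / total volume:
salt = 19,100×31.9 + 2,380,000×34.1 + 2,990,000×29.6 = 609,290 + 81,158,000 + 88,504,000 = 170,271,290
volume = 19,100 + 2,380,000 + 2,990,000 = 5,389,100 m³
S = 170,271,290 / 5,389,100 = 31.5955 g/kg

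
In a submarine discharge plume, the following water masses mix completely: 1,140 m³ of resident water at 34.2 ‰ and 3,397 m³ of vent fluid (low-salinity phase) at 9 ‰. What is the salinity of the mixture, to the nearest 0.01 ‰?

Salt balance:
salt = 1,140×34.2 + 3,397×9 = 38,988 + 30,573 = 69,561
volume = 1,140 + 3,397 = 4,537 m³
S = 69,561 / 4,537 = 15.3319 ‰

15.33 ‰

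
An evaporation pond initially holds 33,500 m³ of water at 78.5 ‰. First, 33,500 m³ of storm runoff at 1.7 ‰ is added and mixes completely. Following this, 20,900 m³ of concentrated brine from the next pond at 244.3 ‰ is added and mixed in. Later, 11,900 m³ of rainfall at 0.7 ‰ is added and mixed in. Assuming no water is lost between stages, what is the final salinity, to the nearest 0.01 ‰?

Total salt / total volume:
Initial salt = 33,500×78.5 = 2,629,750
After stage 1: salt = 2,629,750 + 33,500×1.7 = 2,686,700; volume = 67,000 m³; S = 40.1 ‰
After stage 2: salt = 2,686,700 + 20,900×244.3 = 7,792,570; volume = 87,900 m³; S = 88.653 ‰
After stage 3: salt = 7,792,570 + 11,900×0.7 = 7,800,900; volume = 99,800 m³
S = 7,800,900 / 99,800 = 78.1653 ‰

78.17 ‰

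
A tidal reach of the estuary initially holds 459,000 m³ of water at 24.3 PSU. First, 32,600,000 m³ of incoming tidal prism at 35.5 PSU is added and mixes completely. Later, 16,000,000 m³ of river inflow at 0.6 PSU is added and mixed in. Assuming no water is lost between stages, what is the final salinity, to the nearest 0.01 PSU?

By conservation of dissolved salt,
Initial salt = 459,000×24.3 = 11,153,700
After stage 1: salt = 11,153,700 + 32,600,000×35.5 = 1,168,453,700; volume = 33,059,000 m³; S = 35.344 PSU
After stage 2: salt = 1,168,453,700 + 16,000,000×0.6 = 1,178,053,700; volume = 49,059,000 m³
S = 1,178,053,700 / 49,059,000 = 24.013 PSU

24.01 PSU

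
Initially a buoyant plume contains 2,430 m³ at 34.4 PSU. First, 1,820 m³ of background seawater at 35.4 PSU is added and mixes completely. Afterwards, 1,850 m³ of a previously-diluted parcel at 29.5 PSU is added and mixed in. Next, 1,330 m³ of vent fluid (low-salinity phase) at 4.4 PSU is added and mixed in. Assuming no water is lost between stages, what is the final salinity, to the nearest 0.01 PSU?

28.05 PSU

Weighted by volume,
Initial salt = 2,430×34.4 = 83,592
After stage 1: salt = 83,592 + 1,820×35.4 = 148,020; volume = 4,250 m³; S = 34.828 PSU
After stage 2: salt = 148,020 + 1,850×29.5 = 202,595; volume = 6,100 m³; S = 33.212 PSU
After stage 3: salt = 202,595 + 1,330×4.4 = 208,447; volume = 7,430 m³
S = 208,447 / 7,430 = 28.0548 PSU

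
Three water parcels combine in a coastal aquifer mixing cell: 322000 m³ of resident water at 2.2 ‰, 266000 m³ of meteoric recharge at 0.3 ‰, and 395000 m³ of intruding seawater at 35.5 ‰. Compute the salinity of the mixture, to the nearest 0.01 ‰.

15.07 ‰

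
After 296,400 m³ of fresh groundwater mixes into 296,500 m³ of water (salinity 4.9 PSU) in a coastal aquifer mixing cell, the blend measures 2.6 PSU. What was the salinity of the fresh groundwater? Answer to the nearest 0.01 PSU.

0.30 PSU

Salt balance: 296,500×4.9 + 296,400×S = 592,900×2.6
1,452,850 + 296,400·S = 1,541,540
S = (1,541,540 − 1,452,850) / 296,400 = 0.2992 PSU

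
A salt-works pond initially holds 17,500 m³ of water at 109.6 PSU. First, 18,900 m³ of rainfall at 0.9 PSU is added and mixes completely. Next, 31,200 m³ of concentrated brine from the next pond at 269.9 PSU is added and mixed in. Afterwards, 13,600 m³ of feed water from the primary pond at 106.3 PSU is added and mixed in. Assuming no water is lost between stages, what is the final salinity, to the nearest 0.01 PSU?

145.34 PSU

Total salt / total volume:
Initial salt = 17,500×109.6 = 1,918,000
After stage 1: salt = 1,918,000 + 18,900×0.9 = 1,935,010; volume = 36,400 m³; S = 53.16 PSU
After stage 2: salt = 1,935,010 + 31,200×269.9 = 10,355,890; volume = 67,600 m³; S = 153.194 PSU
After stage 3: salt = 10,355,890 + 13,600×106.3 = 11,801,570; volume = 81,200 m³
S = 11,801,570 / 81,200 = 145.3395 PSU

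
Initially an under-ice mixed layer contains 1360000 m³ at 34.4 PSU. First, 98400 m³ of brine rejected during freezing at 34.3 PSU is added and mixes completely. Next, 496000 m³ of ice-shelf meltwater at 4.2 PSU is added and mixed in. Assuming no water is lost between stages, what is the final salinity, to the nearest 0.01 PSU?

26.73 PSU

Weighted by volume,
Initial salt = 1,360,000×34.4 = 46,784,000
After stage 1: salt = 46,784,000 + 98,400×34.3 = 50,159,120; volume = 1,458,400 m³; S = 34.393 PSU
After stage 2: salt = 50,159,120 + 496,000×4.2 = 52,242,320; volume = 1,954,400 m³
S = 52,242,320 / 1,954,400 = 26.7306 PSU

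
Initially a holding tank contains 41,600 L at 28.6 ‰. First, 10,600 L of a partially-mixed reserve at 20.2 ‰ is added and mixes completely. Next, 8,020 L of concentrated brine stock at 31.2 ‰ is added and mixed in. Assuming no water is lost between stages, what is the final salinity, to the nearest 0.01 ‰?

27.47 ‰

Conserving salt mass:
Initial salt = 41,600×28.6 = 1,189,760
After stage 1: salt = 1,189,760 + 10,600×20.2 = 1,403,880; volume = 52,200 L; S = 26.894 ‰
After stage 2: salt = 1,403,880 + 8,020×31.2 = 1,654,104; volume = 60,220 L
S = 1,654,104 / 60,220 = 27.4677 ‰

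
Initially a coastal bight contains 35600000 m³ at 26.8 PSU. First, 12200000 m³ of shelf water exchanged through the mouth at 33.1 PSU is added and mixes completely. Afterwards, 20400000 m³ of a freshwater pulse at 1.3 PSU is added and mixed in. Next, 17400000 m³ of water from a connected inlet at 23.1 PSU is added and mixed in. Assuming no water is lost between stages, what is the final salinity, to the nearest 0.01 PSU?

By conservation of dissolved salt,
Initial salt = 35,600,000×26.8 = 954,080,000
After stage 1: salt = 954,080,000 + 12,200,000×33.1 = 1,357,900,000; volume = 47,800,000 m³; S = 28.408 PSU
After stage 2: salt = 1,357,900,000 + 20,400,000×1.3 = 1,384,420,000; volume = 68,200,000 m³; S = 20.299 PSU
After stage 3: salt = 1,384,420,000 + 17,400,000×23.1 = 1,786,360,000; volume = 85,600,000 m³
S = 1,786,360,000 / 85,600,000 = 20.8687 PSU

20.87 PSU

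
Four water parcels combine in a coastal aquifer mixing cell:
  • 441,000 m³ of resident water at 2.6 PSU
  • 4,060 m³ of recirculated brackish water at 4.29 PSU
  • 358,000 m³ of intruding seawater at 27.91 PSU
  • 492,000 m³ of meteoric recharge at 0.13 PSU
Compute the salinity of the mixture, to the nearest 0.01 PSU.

8.66 PSU

Salt balance:
salt = 441,000×2.6 + 4,060×4.29 + 358,000×27.91 + 492,000×0.13 = 1,146,600 + 17,417.4 + 9,991,780 + 63,960 = 11,219,757.4
volume = 441,000 + 4,060 + 358,000 + 492,000 = 1,295,060 m³
S = 11,219,757.4 / 1,295,060 = 8.6635 PSU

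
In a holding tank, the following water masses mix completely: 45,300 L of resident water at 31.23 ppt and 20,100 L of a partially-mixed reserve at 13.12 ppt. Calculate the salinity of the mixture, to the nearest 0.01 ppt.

25.66 ppt

Conserving salt mass:
salt = 45,300×31.23 + 20,100×13.12 = 1,414,719 + 263,712 = 1,678,431
volume = 45,300 + 20,100 = 65,400 L
S = 1,678,431 / 65,400 = 25.6641 ppt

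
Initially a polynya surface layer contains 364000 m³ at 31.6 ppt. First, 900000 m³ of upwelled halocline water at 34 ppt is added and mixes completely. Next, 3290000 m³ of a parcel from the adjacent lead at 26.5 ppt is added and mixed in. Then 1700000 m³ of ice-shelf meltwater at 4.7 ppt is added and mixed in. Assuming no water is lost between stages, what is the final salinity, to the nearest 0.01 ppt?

21.95 ppt

Weighted by volume,
Initial salt = 364,000×31.6 = 11,502,400
After stage 1: salt = 11,502,400 + 900,000×34 = 42,102,400; volume = 1,264,000 m³; S = 33.309 ppt
After stage 2: salt = 42,102,400 + 3,290,000×26.5 = 129,287,400; volume = 4,554,000 m³; S = 28.39 ppt
After stage 3: salt = 129,287,400 + 1,700,000×4.7 = 137,277,400; volume = 6,254,000 m³
S = 137,277,400 / 6,254,000 = 21.9503 ppt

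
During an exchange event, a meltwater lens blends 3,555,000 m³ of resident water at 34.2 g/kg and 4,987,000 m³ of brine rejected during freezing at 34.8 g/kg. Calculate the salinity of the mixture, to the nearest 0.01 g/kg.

Salt balance:
salt = 3,555,000×34.2 + 4,987,000×34.8 = 121,581,000 + 173,547,600 = 295,128,600
volume = 3,555,000 + 4,987,000 = 8,542,000 m³
S = 295,128,600 / 8,542,000 = 34.5503 g/kg

34.55 g/kg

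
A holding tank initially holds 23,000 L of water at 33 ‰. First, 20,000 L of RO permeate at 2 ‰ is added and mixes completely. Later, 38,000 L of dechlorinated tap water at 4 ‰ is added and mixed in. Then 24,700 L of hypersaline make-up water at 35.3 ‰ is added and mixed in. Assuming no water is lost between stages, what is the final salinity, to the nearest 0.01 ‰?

17.25 ‰

Conserving salt mass:
Initial salt = 23,000×33 = 759,000
After stage 1: salt = 759,000 + 20,000×2 = 799,000; volume = 43,000 L; S = 18.581 ‰
After stage 2: salt = 799,000 + 38,000×4 = 951,000; volume = 81,000 L; S = 11.741 ‰
After stage 3: salt = 951,000 + 24,700×35.3 = 1,822,910; volume = 105,700 L
S = 1,822,910 / 105,700 = 17.2461 ‰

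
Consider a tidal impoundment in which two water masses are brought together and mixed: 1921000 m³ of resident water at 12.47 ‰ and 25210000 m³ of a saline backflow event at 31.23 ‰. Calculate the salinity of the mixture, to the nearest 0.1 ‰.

29.9 ‰

Conserving salt mass:
salt = 1,921,000×12.47 + 25,210,000×31.23 = 23,954,870 + 787,308,300 = 811,263,170
volume = 1,921,000 + 25,210,000 = 27,131,000 m³
S = 811,263,170 / 27,131,000 = 29.902 ‰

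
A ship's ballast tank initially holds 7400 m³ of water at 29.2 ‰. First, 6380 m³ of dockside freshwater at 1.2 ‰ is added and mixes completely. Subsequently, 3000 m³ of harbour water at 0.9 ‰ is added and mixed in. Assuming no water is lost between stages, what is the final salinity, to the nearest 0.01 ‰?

13.49 ‰

Salt balance:
Initial salt = 7,400×29.2 = 216,080
After stage 1: salt = 216,080 + 6,380×1.2 = 223,736; volume = 13,780 m³; S = 16.236 ‰
After stage 2: salt = 223,736 + 3,000×0.9 = 226,436; volume = 16,780 m³
S = 226,436 / 16,780 = 13.4944 ‰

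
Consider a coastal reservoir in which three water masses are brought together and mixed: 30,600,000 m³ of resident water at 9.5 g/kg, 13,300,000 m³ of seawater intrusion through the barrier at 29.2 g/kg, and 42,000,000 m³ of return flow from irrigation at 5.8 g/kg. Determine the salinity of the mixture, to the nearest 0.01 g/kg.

By conservation of dissolved salt,
salt = 30,600,000×9.5 + 13,300,000×29.2 + 42,000,000×5.8 = 290,700,000 + 388,360,000 + 243,600,000 = 922,660,000
volume = 30,600,000 + 13,300,000 + 42,000,000 = 85,900,000 m³
S = 922,660,000 / 85,900,000 = 10.7411 g/kg

10.74 g/kg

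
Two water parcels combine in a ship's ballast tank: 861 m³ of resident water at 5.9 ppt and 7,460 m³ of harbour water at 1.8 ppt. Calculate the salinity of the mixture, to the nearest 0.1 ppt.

Salt balance:
salt = 861×5.9 + 7,460×1.8 = 5,079.9 + 13,428 = 18,507.9
volume = 861 + 7,460 = 8,321 m³
S = 18,507.9 / 8,321 = 2.224 ppt

2.2 ppt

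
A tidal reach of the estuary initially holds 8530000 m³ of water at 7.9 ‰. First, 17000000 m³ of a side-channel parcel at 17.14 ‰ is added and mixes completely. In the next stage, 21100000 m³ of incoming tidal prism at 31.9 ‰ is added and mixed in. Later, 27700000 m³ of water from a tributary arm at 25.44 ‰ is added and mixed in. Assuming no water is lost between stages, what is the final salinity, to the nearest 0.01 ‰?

23.36 ‰

Mass of salt is conserved:
Initial salt = 8,530,000×7.9 = 67,387,000
After stage 1: salt = 67,387,000 + 17,000,000×17.14 = 358,767,000; volume = 25,530,000 m³; S = 14.053 ‰
After stage 2: salt = 358,767,000 + 21,100,000×31.9 = 1,031,857,000; volume = 46,630,000 m³; S = 22.129 ‰
After stage 3: salt = 1,031,857,000 + 27,700,000×25.44 = 1,736,545,000; volume = 74,330,000 m³
S = 1,736,545,000 / 74,330,000 = 23.3626 ‰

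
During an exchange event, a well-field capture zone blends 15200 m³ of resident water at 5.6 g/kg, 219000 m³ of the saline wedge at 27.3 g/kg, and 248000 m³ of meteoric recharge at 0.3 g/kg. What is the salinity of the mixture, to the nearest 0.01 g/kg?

12.73 g/kg

By conservation of dissolved salt,
salt = 15,200×5.6 + 219,000×27.3 + 248,000×0.3 = 85,120 + 5,978,700 + 74,400 = 6,138,220
volume = 15,200 + 219,000 + 248,000 = 482,200 m³
S = 6,138,220 / 482,200 = 12.7296 g/kg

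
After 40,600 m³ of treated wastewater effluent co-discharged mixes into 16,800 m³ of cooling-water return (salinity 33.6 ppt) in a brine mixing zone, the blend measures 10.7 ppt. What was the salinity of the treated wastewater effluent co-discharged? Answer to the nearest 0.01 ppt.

1.22 ppt

Salt balance: 16,800×33.6 + 40,600×S = 57,400×10.7
564,480 + 40,600·S = 614,180
S = (614,180 − 564,480) / 40,600 = 1.2241 ppt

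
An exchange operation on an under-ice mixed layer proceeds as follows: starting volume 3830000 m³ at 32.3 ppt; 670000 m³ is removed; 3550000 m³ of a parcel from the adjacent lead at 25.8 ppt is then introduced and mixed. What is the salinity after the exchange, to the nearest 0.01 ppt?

28.86 ppt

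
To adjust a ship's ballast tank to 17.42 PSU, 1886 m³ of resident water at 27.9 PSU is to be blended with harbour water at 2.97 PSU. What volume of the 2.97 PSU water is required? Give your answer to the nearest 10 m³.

1370 m³

Salt balance: 1,886×27.9 + V×2.97 = (1,886+V)×17.42
52,619.4 + 2.97V = 32,854.12 + 17.42V
19,765.28 = 14.45V
V = 1,367.84 m³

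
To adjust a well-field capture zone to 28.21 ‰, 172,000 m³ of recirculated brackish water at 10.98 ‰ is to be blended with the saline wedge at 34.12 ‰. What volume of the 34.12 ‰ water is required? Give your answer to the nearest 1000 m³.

Salt balance: 172,000×10.98 + V×34.12 = (172,000+V)×28.21
1,888,560 + 34.12V = 4,852,120 + 28.21V
2,963,560 = 5.91V
V = 501,448.39 m³

501000 m³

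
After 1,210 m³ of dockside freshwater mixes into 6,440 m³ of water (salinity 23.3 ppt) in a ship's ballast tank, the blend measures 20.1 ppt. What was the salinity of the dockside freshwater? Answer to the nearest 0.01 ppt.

Salt balance: 6,440×23.3 + 1,210×S = 7,650×20.1
150,052 + 1,210·S = 153,765
S = (153,765 − 150,052) / 1,210 = 3.0686 ppt

3.07 ppt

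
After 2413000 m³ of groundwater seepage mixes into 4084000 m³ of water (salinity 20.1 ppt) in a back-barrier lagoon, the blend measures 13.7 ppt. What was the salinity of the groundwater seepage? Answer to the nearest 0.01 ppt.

Salt balance: 4,084,000×20.1 + 2,413,000×S = 6,497,000×13.7
82,088,400 + 2,413,000·S = 89,008,900
S = (89,008,900 − 82,088,400) / 2,413,000 = 2.868 ppt

2.87 ppt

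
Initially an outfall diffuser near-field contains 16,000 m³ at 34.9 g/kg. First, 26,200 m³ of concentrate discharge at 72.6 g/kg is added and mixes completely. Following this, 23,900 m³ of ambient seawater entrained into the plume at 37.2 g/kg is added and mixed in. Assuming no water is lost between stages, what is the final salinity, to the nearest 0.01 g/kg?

Total salt / total volume:
Initial salt = 16,000×34.9 = 558,400
After stage 1: salt = 558,400 + 26,200×72.6 = 2,460,520; volume = 42,200 m³; S = 58.306 g/kg
After stage 2: salt = 2,460,520 + 23,900×37.2 = 3,349,600; volume = 66,100 m³
S = 3,349,600 / 66,100 = 50.6747 g/kg

50.67 g/kg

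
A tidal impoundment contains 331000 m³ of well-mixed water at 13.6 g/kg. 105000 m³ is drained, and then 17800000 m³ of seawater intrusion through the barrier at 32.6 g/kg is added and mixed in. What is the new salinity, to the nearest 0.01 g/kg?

Remaining after removal: 226,000 m³ at 13.6 g/kg (salt = 3,073,600)
After addition: salt = 3,073,600 + 17,800,000×32.6 = 583,353,600; volume = 18,026,000 m³
S = 583,353,600 / 18,026,000 = 32.3618 g/kg

32.36 g/kg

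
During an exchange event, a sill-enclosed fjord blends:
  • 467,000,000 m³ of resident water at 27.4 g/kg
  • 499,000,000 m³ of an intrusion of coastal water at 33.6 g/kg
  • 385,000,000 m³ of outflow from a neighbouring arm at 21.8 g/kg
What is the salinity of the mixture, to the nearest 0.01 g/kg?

Total salt / total volume:
salt = 467,000,000×27.4 + 499,000,000×33.6 + 385,000,000×21.8 = 12,795,800,000 + 16,766,400,000 + 8,393,000,000 = 37,955,200,000
volume = 467,000,000 + 499,000,000 + 385,000,000 = 1,351,000,000 m³
S = 37,955,200,000 / 1,351,000,000 = 28.0942 g/kg

28.09 g/kg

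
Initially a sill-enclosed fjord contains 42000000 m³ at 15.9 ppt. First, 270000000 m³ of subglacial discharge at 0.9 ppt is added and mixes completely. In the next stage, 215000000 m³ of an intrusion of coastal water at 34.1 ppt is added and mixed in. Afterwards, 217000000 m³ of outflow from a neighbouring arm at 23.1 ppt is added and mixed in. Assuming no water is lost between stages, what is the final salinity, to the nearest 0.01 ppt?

Mass of salt is conserved:
Initial salt = 42,000,000×15.9 = 667,800,000
After stage 1: salt = 667,800,000 + 270,000,000×0.9 = 910,800,000; volume = 312,000,000 m³; S = 2.919 ppt
After stage 2: salt = 910,800,000 + 215,000,000×34.1 = 8,242,300,000; volume = 527,000,000 m³; S = 15.64 ppt
After stage 3: salt = 8,242,300,000 + 217,000,000×23.1 = 13,255,000,000; volume = 744,000,000 m³
S = 13,255,000,000 / 744,000,000 = 17.8159 ppt

17.82 ppt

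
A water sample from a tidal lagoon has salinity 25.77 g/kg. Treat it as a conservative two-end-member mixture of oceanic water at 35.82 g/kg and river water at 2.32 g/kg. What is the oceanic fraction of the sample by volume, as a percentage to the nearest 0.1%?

70.0%

Let g be the oceanic fraction. Salt balance per unit volume:
g×35.82 + (1−g)×2.32 = 25.77
g = (25.77 − 2.32) / (35.82 − 2.32) = 23.45/33.5 = 0.7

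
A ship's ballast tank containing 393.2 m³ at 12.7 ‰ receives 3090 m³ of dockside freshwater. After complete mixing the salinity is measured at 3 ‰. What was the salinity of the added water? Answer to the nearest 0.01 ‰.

1.77 ‰

Salt balance: 393.2×12.7 + 3,090×S = 3,483.2×3
4,993.64 + 3,090·S = 10,449.6
S = (10,449.6 − 4,993.64) / 3,090 = 1.7657 ‰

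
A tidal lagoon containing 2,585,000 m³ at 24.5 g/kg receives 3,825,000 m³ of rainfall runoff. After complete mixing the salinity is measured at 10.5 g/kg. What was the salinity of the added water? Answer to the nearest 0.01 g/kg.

Salt balance: 2,585,000×24.5 + 3,825,000×S = 6,410,000×10.5
63,332,500 + 3,825,000·S = 67,305,000
S = (67,305,000 − 63,332,500) / 3,825,000 = 1.0386 g/kg

1.04 g/kg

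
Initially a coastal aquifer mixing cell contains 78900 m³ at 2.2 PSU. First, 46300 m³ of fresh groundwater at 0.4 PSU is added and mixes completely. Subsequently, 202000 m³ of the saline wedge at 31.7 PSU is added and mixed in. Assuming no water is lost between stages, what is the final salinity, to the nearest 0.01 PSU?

20.16 PSU

Total salt / total volume:
Initial salt = 78,900×2.2 = 173,580
After stage 1: salt = 173,580 + 46,300×0.4 = 192,100; volume = 125,200 m³; S = 1.534 PSU
After stage 2: salt = 192,100 + 202,000×31.7 = 6,595,500; volume = 327,200 m³
S = 6,595,500 / 327,200 = 20.1574 PSU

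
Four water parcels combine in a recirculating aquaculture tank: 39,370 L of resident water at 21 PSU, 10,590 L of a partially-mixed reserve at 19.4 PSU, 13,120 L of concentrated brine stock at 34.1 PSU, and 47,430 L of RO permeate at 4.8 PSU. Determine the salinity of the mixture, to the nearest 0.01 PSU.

Mass of salt is conserved:
salt = 39,370×21 + 10,590×19.4 + 13,120×34.1 + 47,430×4.8 = 826,770 + 205,446 + 447,392 + 227,664 = 1,707,272
volume = 39,370 + 10,590 + 13,120 + 47,430 = 110,510 L
S = 1,707,272 / 110,510 = 15.449 PSU

15.45 PSU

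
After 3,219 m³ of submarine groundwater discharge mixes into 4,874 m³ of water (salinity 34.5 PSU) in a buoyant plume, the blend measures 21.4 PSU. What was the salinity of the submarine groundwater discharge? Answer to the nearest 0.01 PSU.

Salt balance: 4,874×34.5 + 3,219×S = 8,093×21.4
168,153 + 3,219·S = 173,190.2
S = (173,190.2 − 168,153) / 3,219 = 1.5648 PSU

1.56 PSU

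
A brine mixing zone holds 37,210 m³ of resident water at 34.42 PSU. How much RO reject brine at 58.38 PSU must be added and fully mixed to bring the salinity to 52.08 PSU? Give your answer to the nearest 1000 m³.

Salt balance: 37,210×34.42 + V×58.38 = (37,210+V)×52.08
1,280,768.2 + 58.38V = 1,937,896.8 + 52.08V
657,128.6 = 6.3V
V = 104,306.13 m³

104000 m³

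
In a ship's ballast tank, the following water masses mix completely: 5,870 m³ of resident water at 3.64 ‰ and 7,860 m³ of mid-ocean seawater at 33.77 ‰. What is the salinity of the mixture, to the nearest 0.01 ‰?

20.89 ‰

Conserving salt mass:
salt = 5,870×3.64 + 7,860×33.77 = 21,366.8 + 265,432.2 = 286,799
volume = 5,870 + 7,860 = 13,730 m³
S = 286,799 / 13,730 = 20.8885 ‰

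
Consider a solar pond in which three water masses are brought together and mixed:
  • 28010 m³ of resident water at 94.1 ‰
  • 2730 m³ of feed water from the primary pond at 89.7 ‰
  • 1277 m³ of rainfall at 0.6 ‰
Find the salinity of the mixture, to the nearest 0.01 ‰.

90.00 ‰

By conservation of dissolved salt,
salt = 28,010×94.1 + 2,730×89.7 + 1,277×0.6 = 2,635,741 + 244,881 + 766.2 = 2,881,388.2
volume = 28,010 + 2,730 + 1,277 = 32,017 m³
S = 2,881,388.2 / 32,017 = 89.9956 ‰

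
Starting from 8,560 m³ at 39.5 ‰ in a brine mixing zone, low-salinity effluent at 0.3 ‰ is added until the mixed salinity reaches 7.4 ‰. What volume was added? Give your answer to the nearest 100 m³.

38700 m³

Salt balance: 8,560×39.5 + V×0.3 = (8,560+V)×7.4
338,120 + 0.3V = 63,344 + 7.4V
274,776 = 7.1V
V = 38,700.85 m³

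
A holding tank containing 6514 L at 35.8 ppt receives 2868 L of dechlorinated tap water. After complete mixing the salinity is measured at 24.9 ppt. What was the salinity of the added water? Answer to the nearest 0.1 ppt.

0.1 ppt

Salt balance: 6,514×35.8 + 2,868×S = 9,382×24.9
233,201.2 + 2,868·S = 233,611.8
S = (233,611.8 − 233,201.2) / 2,868 = 0.1432 ppt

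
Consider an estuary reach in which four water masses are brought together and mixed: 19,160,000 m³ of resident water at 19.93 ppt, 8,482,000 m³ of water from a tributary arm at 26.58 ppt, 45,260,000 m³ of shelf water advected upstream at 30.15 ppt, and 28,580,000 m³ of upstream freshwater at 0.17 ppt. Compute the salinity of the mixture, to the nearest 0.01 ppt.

19.48 ppt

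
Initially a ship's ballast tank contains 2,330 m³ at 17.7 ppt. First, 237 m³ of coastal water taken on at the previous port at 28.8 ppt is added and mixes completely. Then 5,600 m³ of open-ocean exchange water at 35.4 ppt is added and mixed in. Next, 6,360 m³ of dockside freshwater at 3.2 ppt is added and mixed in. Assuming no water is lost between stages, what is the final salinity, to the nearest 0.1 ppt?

18.4 ppt

Salt balance:
Initial salt = 2,330×17.7 = 41,241
After stage 1: salt = 41,241 + 237×28.8 = 48,066.6; volume = 2,567 m³; S = 18.725 ppt
After stage 2: salt = 48,066.6 + 5,600×35.4 = 246,306.6; volume = 8,167 m³; S = 30.159 ppt
After stage 3: salt = 246,306.6 + 6,360×3.2 = 266,658.6; volume = 14,527 m³
S = 266,658.6 / 14,527 = 18.3561 ppt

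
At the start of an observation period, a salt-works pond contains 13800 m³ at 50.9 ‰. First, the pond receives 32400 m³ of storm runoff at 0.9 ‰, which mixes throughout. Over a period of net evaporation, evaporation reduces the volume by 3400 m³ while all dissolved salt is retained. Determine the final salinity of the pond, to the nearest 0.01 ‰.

17.09 ‰

After mixing: salt = 13,800×50.9 + 32,400×0.9 = 731,580; volume = 46,200 m³
After evaporation: salt unchanged = 731,580; volume = 46,200 − 3,400 = 42,800 m³
S = 731,580 / 42,800 = 17.093 ‰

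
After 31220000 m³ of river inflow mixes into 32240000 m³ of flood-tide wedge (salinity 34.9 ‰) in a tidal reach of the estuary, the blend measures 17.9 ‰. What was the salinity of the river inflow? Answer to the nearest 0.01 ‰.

Salt balance: 32,240,000×34.9 + 31,220,000×S = 63,460,000×17.9
1,125,176,000 + 31,220,000·S = 1,135,934,000
S = (1,135,934,000 − 1,125,176,000) / 31,220,000 = 0.3446 ‰

0.34 ‰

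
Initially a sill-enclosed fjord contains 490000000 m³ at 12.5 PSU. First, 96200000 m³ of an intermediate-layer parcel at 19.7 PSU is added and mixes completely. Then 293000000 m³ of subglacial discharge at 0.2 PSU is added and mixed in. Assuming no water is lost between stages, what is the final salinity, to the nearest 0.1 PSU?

9.2 PSU

Weighted by volume,
Initial salt = 490,000,000×12.5 = 6,125,000,000
After stage 1: salt = 6,125,000,000 + 96,200,000×19.7 = 8,020,140,000; volume = 586,200,000 m³; S = 13.682 PSU
After stage 2: salt = 8,020,140,000 + 293,000,000×0.2 = 8,078,740,000; volume = 879,200,000 m³
S = 8,078,740,000 / 879,200,000 = 9.1887 PSU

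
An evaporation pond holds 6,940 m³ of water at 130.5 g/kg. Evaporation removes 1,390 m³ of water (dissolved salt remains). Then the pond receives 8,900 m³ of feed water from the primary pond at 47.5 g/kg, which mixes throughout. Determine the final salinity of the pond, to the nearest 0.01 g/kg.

After evaporation: salt = 6,940×130.5 = 905,670; volume = 6,940 − 1,390 = 5,550 m³
After mixing: salt = 905,670 + 8,900×47.5 = 1,328,420; volume = 5,550 + 8,900 = 14,450 m³
S = 1,328,420 / 14,450 = 91.9322 g/kg

91.93 g/kg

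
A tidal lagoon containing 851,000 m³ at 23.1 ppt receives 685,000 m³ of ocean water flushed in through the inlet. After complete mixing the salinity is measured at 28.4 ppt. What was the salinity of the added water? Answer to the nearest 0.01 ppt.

34.98 ppt

Salt balance: 851,000×23.1 + 685,000×S = 1,536,000×28.4
19,658,100 + 685,000·S = 43,622,400
S = (43,622,400 − 19,658,100) / 685,000 = 34.9844 ppt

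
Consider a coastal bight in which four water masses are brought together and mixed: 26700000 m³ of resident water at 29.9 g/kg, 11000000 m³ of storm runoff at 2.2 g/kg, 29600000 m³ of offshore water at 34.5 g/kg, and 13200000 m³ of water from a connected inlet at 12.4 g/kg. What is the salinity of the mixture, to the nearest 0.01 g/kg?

24.94 g/kg

Salt balance:
salt = 26,700,000×29.9 + 11,000,000×2.2 + 29,600,000×34.5 + 13,200,000×12.4 = 798,330,000 + 24,200,000 + 1,021,200,000 + 163,680,000 = 2,007,410,000
volume = 26,700,000 + 11,000,000 + 29,600,000 + 13,200,000 = 80,500,000 m³
S = 2,007,410,000 / 80,500,000 = 24.9368 g/kg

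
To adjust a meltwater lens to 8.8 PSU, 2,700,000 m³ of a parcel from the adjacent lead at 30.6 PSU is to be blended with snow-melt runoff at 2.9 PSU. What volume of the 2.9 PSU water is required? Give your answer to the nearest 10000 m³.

9980000 m³

Salt balance: 2,700,000×30.6 + V×2.9 = (2,700,000+V)×8.8
82,620,000 + 2.9V = 23,760,000 + 8.8V
58,860,000 = 5.9V
V = 9,976,271.19 m³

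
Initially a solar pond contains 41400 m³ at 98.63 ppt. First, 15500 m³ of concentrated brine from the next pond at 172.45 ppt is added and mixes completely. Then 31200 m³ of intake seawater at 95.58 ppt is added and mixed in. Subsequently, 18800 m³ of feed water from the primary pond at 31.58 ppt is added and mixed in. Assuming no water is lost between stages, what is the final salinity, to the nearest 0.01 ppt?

96.65 ppt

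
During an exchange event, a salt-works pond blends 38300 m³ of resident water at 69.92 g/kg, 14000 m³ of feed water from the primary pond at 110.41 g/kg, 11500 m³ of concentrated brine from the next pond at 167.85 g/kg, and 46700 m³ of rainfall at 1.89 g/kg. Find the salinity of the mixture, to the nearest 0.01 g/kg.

56.49 g/kg

Conserving salt mass:
salt = 38,300×69.92 + 14,000×110.41 + 11,500×167.85 + 46,700×1.89 = 2,677,936 + 1,545,740 + 1,930,275 + 88,263 = 6,242,214
volume = 38,300 + 14,000 + 11,500 + 46,700 = 110,500 m³
S = 6,242,214 / 110,500 = 56.4906 g/kg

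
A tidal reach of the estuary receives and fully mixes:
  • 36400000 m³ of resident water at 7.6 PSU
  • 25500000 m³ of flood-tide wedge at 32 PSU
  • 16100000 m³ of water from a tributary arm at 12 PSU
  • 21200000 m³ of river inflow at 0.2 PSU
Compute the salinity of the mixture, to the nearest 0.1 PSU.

13.0 PSU

Mass of salt is conserved:
salt = 36,400,000×7.6 + 25,500,000×32 + 16,100,000×12 + 21,200,000×0.2 = 276,640,000 + 816,000,000 + 193,200,000 + 4,240,000 = 1,290,080,000
volume = 36,400,000 + 25,500,000 + 16,100,000 + 21,200,000 = 99,200,000 m³
S = 1,290,080,000 / 99,200,000 = 13.005 PSU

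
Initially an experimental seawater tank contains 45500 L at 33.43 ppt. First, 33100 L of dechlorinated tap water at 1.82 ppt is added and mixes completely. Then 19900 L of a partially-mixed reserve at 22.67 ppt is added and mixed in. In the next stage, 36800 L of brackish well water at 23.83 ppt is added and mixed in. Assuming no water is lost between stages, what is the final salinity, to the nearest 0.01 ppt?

Conserving salt mass:
Initial salt = 45,500×33.43 = 1,521,065
After stage 1: salt = 1,521,065 + 33,100×1.82 = 1,581,307; volume = 78,600 L; S = 20.118 ppt
After stage 2: salt = 1,581,307 + 19,900×22.67 = 2,032,440; volume = 98,500 L; S = 20.634 ppt
After stage 3: salt = 2,032,440 + 36,800×23.83 = 2,909,384; volume = 135,300 L
S = 2,909,384 / 135,300 = 21.5032 ppt

21.50 ppt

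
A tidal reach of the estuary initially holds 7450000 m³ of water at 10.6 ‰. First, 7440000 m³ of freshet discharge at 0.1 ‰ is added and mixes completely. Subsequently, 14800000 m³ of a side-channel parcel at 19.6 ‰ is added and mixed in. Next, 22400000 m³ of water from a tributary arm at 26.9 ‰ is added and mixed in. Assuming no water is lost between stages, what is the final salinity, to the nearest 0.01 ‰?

18.67 ‰

By conservation of dissolved salt,
Initial salt = 7,450,000×10.6 = 78,970,000
After stage 1: salt = 78,970,000 + 7,440,000×0.1 = 79,714,000; volume = 14,890,000 m³; S = 5.354 ‰
After stage 2: salt = 79,714,000 + 14,800,000×19.6 = 369,794,000; volume = 29,690,000 m³; S = 12.455 ‰
After stage 3: salt = 369,794,000 + 22,400,000×26.9 = 972,354,000; volume = 52,090,000 m³
S = 972,354,000 / 52,090,000 = 18.6668 ‰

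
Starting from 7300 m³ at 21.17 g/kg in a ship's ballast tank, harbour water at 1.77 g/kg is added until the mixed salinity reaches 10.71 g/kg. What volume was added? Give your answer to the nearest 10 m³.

Salt balance: 7,300×21.17 + V×1.77 = (7,300+V)×10.71
154,541 + 1.77V = 78,183 + 10.71V
76,358 = 8.94V
V = 8,541.16 m³

8540 m³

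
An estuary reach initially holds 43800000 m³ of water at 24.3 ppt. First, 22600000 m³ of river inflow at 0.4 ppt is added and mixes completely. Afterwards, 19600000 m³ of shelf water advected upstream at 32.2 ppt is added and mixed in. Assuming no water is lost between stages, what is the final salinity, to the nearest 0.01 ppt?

Total salt / total volume:
Initial salt = 43,800,000×24.3 = 1,064,340,000
After stage 1: salt = 1,064,340,000 + 22,600,000×0.4 = 1,073,380,000; volume = 66,400,000 m³; S = 16.165 ppt
After stage 2: salt = 1,073,380,000 + 19,600,000×32.2 = 1,704,500,000; volume = 86,000,000 m³
S = 1,704,500,000 / 86,000,000 = 19.8198 ppt

19.82 ppt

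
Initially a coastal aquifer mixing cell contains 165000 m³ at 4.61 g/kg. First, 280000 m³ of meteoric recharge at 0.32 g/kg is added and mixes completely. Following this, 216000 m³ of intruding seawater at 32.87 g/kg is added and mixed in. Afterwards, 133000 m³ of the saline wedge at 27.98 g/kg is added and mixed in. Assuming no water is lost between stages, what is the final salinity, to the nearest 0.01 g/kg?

By conservation of dissolved salt,
Initial salt = 165,000×4.61 = 760,650
After stage 1: salt = 760,650 + 280,000×0.32 = 850,250; volume = 445,000 m³; S = 1.911 g/kg
After stage 2: salt = 850,250 + 216,000×32.87 = 7,950,170; volume = 661,000 m³; S = 12.027 g/kg
After stage 3: salt = 7,950,170 + 133,000×27.98 = 11,671,510; volume = 794,000 m³
S = 11,671,510 / 794,000 = 14.6996 g/kg

14.70 g/kg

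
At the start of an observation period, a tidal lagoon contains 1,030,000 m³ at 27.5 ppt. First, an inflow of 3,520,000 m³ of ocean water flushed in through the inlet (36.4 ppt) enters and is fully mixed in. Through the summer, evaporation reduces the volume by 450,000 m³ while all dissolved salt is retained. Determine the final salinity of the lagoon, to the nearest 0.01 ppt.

After mixing: salt = 1,030,000×27.5 + 3,520,000×36.4 = 156,453,000; volume = 4,550,000 m³
After evaporation: salt unchanged = 156,453,000; volume = 4,550,000 − 450,000 = 4,100,000 m³
S = 156,453,000 / 4,100,000 = 38.1593 ppt

38.16 ppt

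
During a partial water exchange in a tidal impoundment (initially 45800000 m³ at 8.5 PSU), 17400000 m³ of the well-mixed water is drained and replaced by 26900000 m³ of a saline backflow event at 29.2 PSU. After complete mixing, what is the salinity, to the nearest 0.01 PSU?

Remaining after removal: 28,400,000 m³ at 8.5 PSU (salt = 241,400,000)
After addition: salt = 241,400,000 + 26,900,000×29.2 = 1,026,880,000; volume = 55,300,000 m³
S = 1,026,880,000 / 55,300,000 = 18.5693 PSU

18.57 PSU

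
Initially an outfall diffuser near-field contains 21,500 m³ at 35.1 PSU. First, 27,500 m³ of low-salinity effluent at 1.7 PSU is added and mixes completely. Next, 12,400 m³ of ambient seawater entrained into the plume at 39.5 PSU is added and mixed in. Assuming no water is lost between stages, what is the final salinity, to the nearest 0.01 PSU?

21.03 PSU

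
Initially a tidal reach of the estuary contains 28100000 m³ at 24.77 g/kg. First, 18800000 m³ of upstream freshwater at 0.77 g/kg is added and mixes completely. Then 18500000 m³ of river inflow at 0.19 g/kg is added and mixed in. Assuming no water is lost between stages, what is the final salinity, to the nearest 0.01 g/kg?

Total salt / total volume:
Initial salt = 28,100,000×24.77 = 696,037,000
After stage 1: salt = 696,037,000 + 18,800,000×0.77 = 710,513,000; volume = 46,900,000 m³; S = 15.15 g/kg
After stage 2: salt = 710,513,000 + 18,500,000×0.19 = 714,028,000; volume = 65,400,000 m³
S = 714,028,000 / 65,400,000 = 10.9179 g/kg

10.92 g/kg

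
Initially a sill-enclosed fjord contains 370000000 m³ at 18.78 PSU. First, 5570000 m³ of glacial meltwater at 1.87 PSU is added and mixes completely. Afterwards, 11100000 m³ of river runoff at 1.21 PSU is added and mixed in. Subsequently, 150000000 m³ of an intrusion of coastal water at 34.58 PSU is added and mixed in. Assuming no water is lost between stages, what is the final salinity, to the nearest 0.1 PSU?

By conservation of dissolved salt,
Initial salt = 370,000,000×18.78 = 6,948,600,000
After stage 1: salt = 6,948,600,000 + 5,570,000×1.87 = 6,959,015,900; volume = 375,570,000 m³; S = 18.529 PSU
After stage 2: salt = 6,959,015,900 + 11,100,000×1.21 = 6,972,446,900; volume = 386,670,000 m³; S = 18.032 PSU
After stage 3: salt = 6,972,446,900 + 150,000,000×34.58 = 12,159,446,900; volume = 536,670,000 m³
S = 12,159,446,900 / 536,670,000 = 22.6572 PSU

22.7 PSU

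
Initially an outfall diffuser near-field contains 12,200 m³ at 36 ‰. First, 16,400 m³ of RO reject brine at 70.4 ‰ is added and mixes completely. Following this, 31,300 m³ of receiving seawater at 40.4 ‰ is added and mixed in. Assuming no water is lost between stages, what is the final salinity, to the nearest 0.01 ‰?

47.72 ‰

Total salt / total volume:
Initial salt = 12,200×36 = 439,200
After stage 1: salt = 439,200 + 16,400×70.4 = 1,593,760; volume = 28,600 m³; S = 55.726 ‰
After stage 2: salt = 1,593,760 + 31,300×40.4 = 2,858,280; volume = 59,900 m³
S = 2,858,280 / 59,900 = 47.7175 ‰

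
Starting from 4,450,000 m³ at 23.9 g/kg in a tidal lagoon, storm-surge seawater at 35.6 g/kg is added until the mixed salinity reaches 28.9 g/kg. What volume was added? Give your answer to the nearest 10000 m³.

Salt balance: 4,450,000×23.9 + V×35.6 = (4,450,000+V)×28.9
106,355,000 + 35.6V = 128,605,000 + 28.9V
22,250,000 = 6.7V
V = 3,320,895.52 m³

3320000 m³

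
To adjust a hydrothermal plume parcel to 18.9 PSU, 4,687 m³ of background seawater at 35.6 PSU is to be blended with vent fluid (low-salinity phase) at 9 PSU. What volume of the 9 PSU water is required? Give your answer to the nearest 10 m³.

7910 m³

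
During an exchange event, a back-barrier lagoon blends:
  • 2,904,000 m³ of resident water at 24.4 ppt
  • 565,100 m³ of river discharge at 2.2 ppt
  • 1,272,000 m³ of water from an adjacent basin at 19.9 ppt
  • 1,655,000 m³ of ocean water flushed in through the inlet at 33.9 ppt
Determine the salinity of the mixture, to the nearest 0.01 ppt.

24.00 ppt

Weighted by volume,
salt = 2,904,000×24.4 + 565,100×2.2 + 1,272,000×19.9 + 1,655,000×33.9 = 70,857,600 + 1,243,220 + 25,312,800 + 56,104,500 = 153,518,120
volume = 2,904,000 + 565,100 + 1,272,000 + 1,655,000 = 6,396,100 m³
S = 153,518,120 / 6,396,100 = 24.0018 ppt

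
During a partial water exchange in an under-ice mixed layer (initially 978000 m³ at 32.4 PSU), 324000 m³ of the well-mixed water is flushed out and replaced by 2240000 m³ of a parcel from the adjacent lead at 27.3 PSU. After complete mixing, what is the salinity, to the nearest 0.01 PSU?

28.45 PSU

Remaining after removal: 654,000 m³ at 32.4 PSU (salt = 21,189,600)
After addition: salt = 21,189,600 + 2,240,000×27.3 = 82,341,600; volume = 2,894,000 m³
S = 82,341,600 / 2,894,000 = 28.4525 PSU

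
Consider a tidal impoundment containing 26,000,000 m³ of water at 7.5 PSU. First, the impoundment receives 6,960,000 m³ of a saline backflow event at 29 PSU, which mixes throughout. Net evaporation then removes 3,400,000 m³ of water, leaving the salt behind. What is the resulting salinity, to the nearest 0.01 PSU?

After mixing: salt = 26,000,000×7.5 + 6,960,000×29 = 396,840,000; volume = 32,960,000 m³
After evaporation: salt unchanged = 396,840,000; volume = 32,960,000 − 3,400,000 = 29,560,000 m³
S = 396,840,000 / 29,560,000 = 13.4249 PSU

13.42 PSU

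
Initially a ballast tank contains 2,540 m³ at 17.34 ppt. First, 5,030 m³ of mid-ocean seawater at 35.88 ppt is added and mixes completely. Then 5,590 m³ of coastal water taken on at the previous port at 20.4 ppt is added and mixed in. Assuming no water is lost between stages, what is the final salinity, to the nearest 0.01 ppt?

Total salt / total volume:
Initial salt = 2,540×17.34 = 44,043.6
After stage 1: salt = 44,043.6 + 5,030×35.88 = 224,520; volume = 7,570 m³; S = 29.659 ppt
After stage 2: salt = 224,520 + 5,590×20.4 = 338,556; volume = 13,160 m³
S = 338,556 / 13,160 = 25.7261 ppt

25.73 ppt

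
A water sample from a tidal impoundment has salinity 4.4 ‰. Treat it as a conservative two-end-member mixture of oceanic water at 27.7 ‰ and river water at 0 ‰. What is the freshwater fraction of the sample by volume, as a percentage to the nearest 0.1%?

Let f be the freshwater fraction. Salt balance per unit volume:
f×0 + (1−f)×27.7 = 4.4
f = (27.7 − 4.4) / (27.7 − 0) = 23.3/27.7 = 0.8412

84.1%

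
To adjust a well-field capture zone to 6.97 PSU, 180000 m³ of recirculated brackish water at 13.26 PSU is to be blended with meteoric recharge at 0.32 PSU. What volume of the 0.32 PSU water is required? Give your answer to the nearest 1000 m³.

Salt balance: 180,000×13.26 + V×0.32 = (180,000+V)×6.97
2,386,800 + 0.32V = 1,254,600 + 6.97V
1,132,200 = 6.65V
V = 170,255.64 m³

170000 m³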